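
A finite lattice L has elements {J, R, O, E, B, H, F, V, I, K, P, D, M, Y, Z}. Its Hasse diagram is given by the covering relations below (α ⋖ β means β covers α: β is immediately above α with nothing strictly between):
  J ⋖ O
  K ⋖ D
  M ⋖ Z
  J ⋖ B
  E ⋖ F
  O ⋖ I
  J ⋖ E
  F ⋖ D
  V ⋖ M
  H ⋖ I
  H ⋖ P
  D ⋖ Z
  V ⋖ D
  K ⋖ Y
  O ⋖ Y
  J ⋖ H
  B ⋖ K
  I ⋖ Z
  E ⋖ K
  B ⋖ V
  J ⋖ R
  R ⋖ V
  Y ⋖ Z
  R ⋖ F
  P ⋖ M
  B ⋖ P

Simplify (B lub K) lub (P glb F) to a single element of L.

K

B ∨ K = K
P ∧ F = J
K ∨ J = K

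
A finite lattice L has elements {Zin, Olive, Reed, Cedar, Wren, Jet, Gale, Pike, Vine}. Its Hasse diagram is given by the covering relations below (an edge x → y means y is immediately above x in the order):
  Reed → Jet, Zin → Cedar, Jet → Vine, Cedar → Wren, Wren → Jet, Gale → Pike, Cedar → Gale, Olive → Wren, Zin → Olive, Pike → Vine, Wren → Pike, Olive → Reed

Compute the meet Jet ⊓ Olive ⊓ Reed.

Common lower bounds of {Jet, Olive, Reed}: Olive, Zin.
The greatest among these is Olive.

Olive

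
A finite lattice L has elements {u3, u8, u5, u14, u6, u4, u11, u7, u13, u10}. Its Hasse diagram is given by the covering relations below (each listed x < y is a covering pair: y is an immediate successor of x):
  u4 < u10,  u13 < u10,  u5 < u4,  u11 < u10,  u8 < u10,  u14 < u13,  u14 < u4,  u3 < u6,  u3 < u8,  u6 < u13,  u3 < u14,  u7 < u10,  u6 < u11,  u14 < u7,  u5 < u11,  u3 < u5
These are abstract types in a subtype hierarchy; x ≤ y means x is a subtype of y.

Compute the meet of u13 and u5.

u3

Common lower bounds of {u13, u5}: u3.
The greatest among these is u3.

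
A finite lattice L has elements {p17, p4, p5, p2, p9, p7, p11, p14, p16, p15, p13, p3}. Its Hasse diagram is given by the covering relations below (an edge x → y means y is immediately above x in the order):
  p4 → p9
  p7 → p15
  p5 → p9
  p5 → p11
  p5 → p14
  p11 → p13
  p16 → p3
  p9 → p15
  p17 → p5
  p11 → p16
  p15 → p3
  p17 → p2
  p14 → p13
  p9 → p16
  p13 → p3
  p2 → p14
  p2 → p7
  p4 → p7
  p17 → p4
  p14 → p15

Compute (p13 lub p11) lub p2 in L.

p13

p13 ∨ p11 = p13
p13 ∨ p2 = p13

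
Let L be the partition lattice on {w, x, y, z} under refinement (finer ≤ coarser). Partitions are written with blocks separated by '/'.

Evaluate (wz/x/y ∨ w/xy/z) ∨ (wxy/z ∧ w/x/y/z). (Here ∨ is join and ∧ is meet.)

wz/xy

wz/x/y ∨ w/xy/z = wz/xy
wxy/z ∧ w/x/y/z = w/x/y/z
wz/xy ∨ w/x/y/z = wz/xy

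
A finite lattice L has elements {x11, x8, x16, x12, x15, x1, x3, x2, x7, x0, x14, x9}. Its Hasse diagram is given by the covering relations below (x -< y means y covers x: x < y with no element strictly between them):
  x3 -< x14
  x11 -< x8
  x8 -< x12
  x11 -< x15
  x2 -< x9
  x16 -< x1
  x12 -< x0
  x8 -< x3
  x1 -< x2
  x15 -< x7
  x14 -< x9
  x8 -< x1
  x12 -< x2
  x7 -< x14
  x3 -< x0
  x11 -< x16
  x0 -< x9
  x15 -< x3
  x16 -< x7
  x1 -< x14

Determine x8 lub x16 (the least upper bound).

Common upper bounds of {x8, x16}: x1, x14, x2, x9.
The least among these is x1.

x1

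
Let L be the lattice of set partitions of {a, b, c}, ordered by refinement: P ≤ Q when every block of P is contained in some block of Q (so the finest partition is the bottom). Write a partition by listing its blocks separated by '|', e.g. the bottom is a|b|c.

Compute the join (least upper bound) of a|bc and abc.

The join of a|bc and abc merges any blocks that overlap across the partitions, giving abc.

abc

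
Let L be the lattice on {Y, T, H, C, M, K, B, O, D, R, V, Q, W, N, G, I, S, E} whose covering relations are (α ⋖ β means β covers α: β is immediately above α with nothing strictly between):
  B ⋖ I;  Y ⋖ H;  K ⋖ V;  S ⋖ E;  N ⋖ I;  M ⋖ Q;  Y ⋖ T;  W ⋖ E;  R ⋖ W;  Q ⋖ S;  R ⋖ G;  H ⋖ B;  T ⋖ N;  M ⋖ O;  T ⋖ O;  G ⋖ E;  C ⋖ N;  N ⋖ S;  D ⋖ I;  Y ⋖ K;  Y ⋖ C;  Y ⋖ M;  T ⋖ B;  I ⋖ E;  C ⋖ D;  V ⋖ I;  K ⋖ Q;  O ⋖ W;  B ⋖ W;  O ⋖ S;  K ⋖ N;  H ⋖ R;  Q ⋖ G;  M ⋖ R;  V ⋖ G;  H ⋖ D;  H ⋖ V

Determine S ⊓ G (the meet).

Q

Common lower bounds of {S, G}: K, M, Q, Y.
The greatest among these is Q.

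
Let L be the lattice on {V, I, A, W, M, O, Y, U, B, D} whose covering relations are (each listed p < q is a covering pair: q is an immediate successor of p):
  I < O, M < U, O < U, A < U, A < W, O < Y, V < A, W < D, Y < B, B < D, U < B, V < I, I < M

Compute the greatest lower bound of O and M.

Common lower bounds of {O, M}: I, V.
The greatest among these is I.

I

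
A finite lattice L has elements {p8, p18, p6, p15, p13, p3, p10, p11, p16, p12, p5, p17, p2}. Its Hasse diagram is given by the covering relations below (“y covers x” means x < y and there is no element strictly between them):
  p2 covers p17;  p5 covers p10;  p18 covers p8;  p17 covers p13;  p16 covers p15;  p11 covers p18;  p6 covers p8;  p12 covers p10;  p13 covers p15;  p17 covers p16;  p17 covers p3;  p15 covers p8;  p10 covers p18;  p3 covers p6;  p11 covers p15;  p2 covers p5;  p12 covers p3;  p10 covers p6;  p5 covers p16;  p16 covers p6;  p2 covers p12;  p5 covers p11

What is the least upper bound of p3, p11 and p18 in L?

p2

Common upper bounds of {p3, p11, p18}: p2.
The least among these is p2.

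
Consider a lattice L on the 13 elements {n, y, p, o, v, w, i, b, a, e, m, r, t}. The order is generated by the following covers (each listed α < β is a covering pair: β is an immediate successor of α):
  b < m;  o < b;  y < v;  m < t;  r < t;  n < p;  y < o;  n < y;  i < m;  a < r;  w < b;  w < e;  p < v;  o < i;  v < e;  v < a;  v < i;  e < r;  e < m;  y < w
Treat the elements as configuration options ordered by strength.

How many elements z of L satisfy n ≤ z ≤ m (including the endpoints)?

10

The interval [n, m] = {b, e, i, m, n, o, p, v, w, y}, which has 10 elements.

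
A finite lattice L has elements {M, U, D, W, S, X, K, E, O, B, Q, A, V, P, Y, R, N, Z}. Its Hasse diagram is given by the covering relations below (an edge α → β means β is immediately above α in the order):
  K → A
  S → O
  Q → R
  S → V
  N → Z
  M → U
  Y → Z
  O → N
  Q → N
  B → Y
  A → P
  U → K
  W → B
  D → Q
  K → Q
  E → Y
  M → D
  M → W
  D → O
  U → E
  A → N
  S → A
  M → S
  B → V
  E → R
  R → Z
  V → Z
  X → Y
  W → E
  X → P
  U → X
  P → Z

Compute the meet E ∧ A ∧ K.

Common lower bounds of {E, A, K}: M, U.
The greatest among these is U.

U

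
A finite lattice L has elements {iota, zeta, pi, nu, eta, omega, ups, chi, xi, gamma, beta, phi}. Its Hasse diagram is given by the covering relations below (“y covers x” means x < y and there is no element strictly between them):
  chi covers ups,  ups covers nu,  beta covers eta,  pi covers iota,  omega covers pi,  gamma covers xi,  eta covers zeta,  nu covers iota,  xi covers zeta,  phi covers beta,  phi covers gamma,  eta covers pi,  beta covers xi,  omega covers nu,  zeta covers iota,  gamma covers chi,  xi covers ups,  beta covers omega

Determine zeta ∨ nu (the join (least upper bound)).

xi

Common upper bounds of {zeta, nu}: beta, gamma, phi, xi.
The least among these is xi.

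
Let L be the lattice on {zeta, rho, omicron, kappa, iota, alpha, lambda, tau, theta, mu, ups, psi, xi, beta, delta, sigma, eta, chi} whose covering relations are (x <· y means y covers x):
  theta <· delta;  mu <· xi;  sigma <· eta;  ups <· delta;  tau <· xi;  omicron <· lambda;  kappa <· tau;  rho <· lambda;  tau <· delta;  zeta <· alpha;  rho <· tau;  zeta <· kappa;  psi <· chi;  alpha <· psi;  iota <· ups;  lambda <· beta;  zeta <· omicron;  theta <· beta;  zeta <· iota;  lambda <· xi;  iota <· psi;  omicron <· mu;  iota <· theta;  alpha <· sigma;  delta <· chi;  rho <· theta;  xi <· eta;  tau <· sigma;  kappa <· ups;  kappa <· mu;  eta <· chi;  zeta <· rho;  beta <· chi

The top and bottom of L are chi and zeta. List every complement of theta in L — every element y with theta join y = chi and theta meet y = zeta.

alpha, mu

Need y with theta ∨ y = chi and theta ∧ y = zeta.
Checking each element gives: alpha, mu.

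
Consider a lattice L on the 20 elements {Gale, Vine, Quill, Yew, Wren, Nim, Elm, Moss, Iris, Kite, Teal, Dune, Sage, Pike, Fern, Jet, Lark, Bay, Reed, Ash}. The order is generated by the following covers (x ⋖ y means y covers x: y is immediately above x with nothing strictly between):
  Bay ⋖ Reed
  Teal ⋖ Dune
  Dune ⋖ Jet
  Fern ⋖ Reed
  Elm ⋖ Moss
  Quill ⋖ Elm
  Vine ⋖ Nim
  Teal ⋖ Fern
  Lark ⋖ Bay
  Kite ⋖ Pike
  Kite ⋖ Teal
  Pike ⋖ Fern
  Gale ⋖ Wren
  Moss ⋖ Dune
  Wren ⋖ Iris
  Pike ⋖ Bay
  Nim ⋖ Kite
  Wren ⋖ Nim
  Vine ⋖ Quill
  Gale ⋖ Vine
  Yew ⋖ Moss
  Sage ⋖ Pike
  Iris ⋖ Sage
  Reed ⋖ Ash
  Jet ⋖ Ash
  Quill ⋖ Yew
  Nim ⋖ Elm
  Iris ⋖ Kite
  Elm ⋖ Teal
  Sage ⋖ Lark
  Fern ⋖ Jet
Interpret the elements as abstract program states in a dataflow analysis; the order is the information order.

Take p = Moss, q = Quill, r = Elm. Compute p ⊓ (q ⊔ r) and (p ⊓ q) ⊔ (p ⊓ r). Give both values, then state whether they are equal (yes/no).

Elm; Elm; yes

q ⊔ r = Elm, so p ⊓ (q ⊔ r) = Moss ⊓ Elm = Elm.
p ⊓ q = Quill and p ⊓ r = Elm, so (p ⊓ q) ⊔ (p ⊓ r) = Quill ⊔ Elm = Elm.
Equal: yes.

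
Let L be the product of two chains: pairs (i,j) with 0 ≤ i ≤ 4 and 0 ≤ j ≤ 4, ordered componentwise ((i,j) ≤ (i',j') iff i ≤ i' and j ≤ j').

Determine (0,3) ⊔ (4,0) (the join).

(4,3)

In a product of chains, the join is componentwise max, giving (4,3).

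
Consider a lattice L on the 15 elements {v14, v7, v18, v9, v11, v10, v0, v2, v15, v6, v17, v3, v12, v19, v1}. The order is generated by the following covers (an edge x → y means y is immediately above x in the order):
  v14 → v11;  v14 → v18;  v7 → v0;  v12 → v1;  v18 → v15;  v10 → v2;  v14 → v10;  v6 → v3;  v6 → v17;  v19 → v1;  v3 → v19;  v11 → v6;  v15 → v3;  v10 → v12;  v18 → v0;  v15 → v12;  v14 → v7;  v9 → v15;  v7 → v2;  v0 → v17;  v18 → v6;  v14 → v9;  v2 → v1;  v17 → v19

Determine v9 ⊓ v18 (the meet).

Common lower bounds of {v9, v18}: v14.
The greatest among these is v14.

v14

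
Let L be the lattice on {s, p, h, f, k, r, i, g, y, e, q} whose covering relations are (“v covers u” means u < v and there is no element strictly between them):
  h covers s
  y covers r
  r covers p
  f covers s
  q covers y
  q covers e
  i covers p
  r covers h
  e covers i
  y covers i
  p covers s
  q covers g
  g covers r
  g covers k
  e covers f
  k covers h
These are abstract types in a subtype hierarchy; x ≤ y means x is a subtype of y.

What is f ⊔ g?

q

Common upper bounds of {f, g}: q.
The least among these is q.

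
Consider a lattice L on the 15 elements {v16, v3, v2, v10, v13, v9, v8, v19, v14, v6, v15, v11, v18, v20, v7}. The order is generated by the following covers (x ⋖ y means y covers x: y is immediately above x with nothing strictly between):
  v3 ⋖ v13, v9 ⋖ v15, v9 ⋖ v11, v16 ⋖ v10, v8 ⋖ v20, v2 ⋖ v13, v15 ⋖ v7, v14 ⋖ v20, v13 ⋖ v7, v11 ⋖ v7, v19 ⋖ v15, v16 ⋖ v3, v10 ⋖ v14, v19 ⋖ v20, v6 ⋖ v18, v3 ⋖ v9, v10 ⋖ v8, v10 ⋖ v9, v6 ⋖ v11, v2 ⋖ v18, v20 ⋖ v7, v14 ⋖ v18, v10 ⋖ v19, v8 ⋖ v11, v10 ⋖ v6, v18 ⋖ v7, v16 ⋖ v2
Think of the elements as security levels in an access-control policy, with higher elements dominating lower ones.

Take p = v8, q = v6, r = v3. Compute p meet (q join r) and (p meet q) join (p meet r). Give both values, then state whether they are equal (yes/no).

v8; v10; no

q join r = v11, so p meet (q join r) = v8 meet v11 = v8.
p meet q = v10 and p meet r = v16, so (p meet q) join (p meet r) = v10 join v16 = v10.
Equal: no.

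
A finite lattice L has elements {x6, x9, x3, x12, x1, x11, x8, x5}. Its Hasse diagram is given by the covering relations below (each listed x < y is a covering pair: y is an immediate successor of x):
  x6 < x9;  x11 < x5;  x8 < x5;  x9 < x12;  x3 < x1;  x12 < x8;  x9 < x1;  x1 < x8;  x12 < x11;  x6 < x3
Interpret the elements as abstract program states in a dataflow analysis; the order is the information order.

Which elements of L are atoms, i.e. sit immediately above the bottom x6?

The atoms are exactly the elements that cover x6: x3, x9.

x3, x9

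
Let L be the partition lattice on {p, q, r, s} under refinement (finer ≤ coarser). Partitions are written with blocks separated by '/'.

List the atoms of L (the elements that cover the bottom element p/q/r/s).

The atoms are exactly the elements that cover p/q/r/s: p/q/rs, p/qr/s, p/qs/r, pq/r/s, pr/q/s, ps/q/r.

p/q/rs, p/qr/s, p/qs/r, pq/r/s, pr/q/s, ps/q/r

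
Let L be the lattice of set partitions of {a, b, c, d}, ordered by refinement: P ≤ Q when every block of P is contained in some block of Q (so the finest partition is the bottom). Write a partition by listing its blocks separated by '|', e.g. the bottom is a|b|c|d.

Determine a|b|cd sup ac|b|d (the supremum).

The join of a|b|cd and ac|b|d merges any blocks that overlap across the partitions, giving acd|b.

acd|b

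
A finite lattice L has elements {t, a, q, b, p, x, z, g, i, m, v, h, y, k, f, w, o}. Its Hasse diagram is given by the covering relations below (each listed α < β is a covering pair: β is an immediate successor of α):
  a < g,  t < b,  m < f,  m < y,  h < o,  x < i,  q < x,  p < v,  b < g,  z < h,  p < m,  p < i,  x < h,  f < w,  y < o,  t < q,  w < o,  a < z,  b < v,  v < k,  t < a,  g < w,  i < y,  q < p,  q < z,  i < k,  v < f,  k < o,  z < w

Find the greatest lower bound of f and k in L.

Common lower bounds of {f, k}: b, p, q, t, v.
The greatest among these is v.

v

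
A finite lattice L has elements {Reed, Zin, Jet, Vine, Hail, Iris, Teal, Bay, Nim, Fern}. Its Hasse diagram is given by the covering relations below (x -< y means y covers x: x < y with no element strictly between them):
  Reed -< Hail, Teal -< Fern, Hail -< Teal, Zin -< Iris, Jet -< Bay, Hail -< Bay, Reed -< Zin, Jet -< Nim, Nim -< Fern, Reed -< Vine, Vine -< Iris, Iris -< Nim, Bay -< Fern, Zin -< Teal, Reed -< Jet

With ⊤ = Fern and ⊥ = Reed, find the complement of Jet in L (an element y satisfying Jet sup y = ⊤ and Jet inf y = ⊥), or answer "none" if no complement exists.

Need y with Jet ∨ y = Fern and Jet ∧ y = Reed.
Checking each element gives: Teal.

Teal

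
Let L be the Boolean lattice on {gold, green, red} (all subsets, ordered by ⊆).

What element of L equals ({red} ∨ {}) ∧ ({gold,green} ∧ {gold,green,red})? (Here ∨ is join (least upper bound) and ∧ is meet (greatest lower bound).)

{}

{red} ∨ {} = {red}
{gold,green} ∧ {gold,green,red} = {gold,green}
{red} ∧ {gold,green} = {}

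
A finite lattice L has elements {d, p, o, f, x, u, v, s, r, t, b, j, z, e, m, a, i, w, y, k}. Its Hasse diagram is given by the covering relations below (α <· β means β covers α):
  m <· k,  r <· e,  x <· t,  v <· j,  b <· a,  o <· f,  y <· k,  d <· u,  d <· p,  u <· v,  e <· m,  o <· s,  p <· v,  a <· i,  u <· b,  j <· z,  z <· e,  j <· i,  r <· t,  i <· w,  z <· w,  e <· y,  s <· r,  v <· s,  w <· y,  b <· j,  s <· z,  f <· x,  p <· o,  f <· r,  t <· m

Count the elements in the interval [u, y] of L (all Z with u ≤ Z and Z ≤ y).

12

The interval [u, y] = {a, b, e, i, j, r, s, u, v, w, y, z}, which has 12 elements.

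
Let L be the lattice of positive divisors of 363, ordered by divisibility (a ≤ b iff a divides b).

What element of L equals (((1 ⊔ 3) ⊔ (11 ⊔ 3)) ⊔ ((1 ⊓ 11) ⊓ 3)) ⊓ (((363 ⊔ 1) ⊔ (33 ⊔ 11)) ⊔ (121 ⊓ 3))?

33

1 ∨ 3 = 3
11 ∨ 3 = 33
3 ∨ 33 = 33
1 ∧ 11 = 1
1 ∧ 3 = 1
33 ∨ 1 = 33
363 ∨ 1 = 363
33 ∨ 11 = 33
363 ∨ 33 = 363
121 ∧ 3 = 1
363 ∨ 1 = 363
33 ∧ 363 = 33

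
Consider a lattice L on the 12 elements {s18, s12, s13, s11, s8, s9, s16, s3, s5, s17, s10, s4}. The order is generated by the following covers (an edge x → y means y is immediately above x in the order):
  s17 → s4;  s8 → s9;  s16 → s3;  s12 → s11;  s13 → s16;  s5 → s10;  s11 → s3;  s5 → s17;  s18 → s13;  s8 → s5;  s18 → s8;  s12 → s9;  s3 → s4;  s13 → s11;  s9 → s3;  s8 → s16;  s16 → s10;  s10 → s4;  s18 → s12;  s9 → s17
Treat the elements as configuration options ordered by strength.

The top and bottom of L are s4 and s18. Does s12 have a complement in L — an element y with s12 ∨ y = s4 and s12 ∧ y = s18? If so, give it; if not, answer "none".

Need y with s12 ∨ y = s4 and s12 ∧ y = s18.
Checking each element gives: s10.

s10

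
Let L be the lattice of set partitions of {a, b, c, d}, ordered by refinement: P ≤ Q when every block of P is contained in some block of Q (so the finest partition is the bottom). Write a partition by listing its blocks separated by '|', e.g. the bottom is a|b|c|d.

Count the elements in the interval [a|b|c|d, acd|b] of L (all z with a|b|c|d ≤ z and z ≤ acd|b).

5

The interval [a|b|c|d, acd|b] = {acd|b, ac|b|d, ad|b|c, a|b|cd, a|b|c|d}, which has 5 elements.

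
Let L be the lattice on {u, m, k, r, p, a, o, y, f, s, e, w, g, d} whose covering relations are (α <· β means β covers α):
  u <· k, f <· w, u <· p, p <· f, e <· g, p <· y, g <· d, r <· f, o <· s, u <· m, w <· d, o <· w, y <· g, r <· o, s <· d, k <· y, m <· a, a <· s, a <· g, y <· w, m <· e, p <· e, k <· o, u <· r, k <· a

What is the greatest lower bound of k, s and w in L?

k

Common lower bounds of {k, s, w}: k, u.
The greatest among these is k.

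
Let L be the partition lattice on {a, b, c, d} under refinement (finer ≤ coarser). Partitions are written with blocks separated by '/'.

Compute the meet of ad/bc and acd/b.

ad/b/c

The meet (common refinement) of ad/bc and acd/b intersects blocks pairwise, giving ad/b/c.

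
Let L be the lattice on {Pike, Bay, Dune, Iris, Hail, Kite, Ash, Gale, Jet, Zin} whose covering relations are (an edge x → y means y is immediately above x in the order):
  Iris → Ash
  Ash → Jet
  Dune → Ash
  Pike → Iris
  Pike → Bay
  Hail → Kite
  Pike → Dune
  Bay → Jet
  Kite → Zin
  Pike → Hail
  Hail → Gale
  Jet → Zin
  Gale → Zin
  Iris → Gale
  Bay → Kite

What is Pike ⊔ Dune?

Dune

Common upper bounds of {Pike, Dune}: Ash, Dune, Jet, Zin.
The least among these is Dune.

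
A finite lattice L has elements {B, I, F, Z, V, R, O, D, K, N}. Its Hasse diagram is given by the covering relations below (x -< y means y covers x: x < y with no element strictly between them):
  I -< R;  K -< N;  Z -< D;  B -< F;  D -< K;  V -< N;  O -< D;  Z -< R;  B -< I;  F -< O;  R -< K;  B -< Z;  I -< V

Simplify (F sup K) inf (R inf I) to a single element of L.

I

F ∨ K = K
R ∧ I = I
K ∧ I = I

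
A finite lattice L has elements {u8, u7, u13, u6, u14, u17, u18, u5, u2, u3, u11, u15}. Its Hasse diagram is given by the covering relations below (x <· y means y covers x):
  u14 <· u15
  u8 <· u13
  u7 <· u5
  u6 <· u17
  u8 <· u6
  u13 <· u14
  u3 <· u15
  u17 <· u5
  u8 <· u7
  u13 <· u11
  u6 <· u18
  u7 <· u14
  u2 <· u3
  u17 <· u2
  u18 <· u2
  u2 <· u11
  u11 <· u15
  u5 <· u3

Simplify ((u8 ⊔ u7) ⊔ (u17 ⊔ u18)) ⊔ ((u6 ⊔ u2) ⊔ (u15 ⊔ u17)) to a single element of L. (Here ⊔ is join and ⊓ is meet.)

u8 ∨ u7 = u7
u17 ∨ u18 = u2
u7 ∨ u2 = u3
u6 ∨ u2 = u2
u15 ∨ u17 = u15
u2 ∨ u15 = u15
u3 ∨ u15 = u15

u15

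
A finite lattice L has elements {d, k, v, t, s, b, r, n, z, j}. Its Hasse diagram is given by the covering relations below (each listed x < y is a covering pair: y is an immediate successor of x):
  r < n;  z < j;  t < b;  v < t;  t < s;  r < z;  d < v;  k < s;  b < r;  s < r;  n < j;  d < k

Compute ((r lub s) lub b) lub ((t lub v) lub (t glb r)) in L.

r

r ∨ s = r
r ∨ b = r
t ∨ v = t
t ∧ r = t
t ∨ t = t
r ∨ t = r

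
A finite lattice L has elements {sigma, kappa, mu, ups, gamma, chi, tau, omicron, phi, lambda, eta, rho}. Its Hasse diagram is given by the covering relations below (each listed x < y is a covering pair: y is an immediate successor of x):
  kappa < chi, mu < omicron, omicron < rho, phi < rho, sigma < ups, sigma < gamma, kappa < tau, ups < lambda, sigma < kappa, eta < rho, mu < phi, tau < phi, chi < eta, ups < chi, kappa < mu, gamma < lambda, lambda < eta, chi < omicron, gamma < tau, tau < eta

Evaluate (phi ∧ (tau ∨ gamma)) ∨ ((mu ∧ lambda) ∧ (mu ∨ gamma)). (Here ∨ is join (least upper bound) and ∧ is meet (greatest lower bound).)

tau

tau ∨ gamma = tau
phi ∧ tau = tau
mu ∧ lambda = sigma
mu ∨ gamma = phi
sigma ∧ phi = sigma
tau ∨ sigma = tau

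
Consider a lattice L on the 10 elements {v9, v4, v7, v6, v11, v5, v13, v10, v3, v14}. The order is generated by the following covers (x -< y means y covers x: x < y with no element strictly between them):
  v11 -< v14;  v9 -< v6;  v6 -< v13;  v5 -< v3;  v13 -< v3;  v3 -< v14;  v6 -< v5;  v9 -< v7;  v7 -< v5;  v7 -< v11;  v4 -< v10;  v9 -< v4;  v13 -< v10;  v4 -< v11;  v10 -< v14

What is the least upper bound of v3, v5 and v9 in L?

v3

Common upper bounds of {v3, v5, v9}: v14, v3.
The least among these is v3.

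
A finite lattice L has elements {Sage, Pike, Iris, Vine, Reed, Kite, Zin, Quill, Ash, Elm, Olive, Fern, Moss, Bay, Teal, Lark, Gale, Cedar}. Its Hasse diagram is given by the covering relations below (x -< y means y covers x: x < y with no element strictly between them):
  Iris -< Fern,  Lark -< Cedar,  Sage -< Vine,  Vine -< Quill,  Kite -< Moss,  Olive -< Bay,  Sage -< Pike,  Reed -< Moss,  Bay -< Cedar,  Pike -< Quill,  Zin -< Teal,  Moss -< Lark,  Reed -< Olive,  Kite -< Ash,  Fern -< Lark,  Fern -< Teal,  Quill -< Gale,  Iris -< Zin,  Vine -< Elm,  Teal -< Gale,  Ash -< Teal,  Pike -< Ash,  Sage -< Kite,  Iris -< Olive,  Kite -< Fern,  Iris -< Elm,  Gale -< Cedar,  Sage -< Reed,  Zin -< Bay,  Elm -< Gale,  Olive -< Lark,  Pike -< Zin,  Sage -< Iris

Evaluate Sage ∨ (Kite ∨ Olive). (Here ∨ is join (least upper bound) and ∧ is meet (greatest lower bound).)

Lark

Kite ∨ Olive = Lark
Sage ∨ Lark = Lark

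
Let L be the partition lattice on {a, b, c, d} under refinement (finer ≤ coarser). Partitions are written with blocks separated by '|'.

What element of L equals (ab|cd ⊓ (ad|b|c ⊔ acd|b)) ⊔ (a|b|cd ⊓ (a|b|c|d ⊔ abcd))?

a|b|cd

ad|b|c ∨ acd|b = acd|b
ab|cd ∧ acd|b = a|b|cd
a|b|c|d ∨ abcd = abcd
a|b|cd ∧ abcd = a|b|cd
a|b|cd ∨ a|b|cd = a|b|cd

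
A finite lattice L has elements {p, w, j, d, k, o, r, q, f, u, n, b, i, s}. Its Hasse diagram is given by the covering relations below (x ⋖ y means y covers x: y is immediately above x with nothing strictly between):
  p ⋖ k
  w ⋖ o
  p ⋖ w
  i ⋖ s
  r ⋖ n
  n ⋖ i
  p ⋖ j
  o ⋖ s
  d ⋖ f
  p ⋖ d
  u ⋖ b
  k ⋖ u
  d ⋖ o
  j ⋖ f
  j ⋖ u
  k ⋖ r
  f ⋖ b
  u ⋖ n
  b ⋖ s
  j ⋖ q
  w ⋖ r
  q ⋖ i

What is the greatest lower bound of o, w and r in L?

w

Common lower bounds of {o, w, r}: p, w.
The greatest among these is w.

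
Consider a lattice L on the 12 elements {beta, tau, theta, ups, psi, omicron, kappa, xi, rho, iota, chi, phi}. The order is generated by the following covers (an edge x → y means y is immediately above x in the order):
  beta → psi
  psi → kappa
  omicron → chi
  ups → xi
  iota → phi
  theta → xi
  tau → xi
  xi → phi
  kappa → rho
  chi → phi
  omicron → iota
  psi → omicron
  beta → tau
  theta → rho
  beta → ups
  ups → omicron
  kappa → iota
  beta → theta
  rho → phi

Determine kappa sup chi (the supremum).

phi

Common upper bounds of {kappa, chi}: phi.
The least among these is phi.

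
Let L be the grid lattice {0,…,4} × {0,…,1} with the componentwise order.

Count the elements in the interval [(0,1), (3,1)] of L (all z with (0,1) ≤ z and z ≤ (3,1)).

4

The interval [(0,1), (3,1)] = {(0,1), (1,1), (2,1), (3,1)}, which has 4 elements.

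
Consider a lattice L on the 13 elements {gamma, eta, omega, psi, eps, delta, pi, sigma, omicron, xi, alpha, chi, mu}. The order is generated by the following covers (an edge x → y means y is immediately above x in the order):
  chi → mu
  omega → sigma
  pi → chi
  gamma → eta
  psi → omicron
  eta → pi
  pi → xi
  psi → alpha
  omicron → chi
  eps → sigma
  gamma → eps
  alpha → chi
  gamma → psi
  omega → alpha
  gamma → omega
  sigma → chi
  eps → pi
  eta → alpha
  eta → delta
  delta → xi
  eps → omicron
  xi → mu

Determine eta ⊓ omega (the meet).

Common lower bounds of {eta, omega}: gamma.
The greatest among these is gamma.

gamma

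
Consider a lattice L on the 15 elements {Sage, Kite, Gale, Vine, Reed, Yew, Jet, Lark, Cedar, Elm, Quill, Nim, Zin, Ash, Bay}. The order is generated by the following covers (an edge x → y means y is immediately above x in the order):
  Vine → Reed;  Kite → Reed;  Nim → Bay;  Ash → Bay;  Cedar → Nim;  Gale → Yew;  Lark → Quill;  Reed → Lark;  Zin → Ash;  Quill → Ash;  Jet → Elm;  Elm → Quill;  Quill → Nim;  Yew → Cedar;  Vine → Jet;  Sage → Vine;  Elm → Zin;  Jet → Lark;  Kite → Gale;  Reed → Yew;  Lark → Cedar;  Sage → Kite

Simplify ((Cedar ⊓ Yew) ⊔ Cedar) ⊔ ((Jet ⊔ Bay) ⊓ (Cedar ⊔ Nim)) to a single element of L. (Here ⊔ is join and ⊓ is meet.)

Nim

Cedar ∧ Yew = Yew
Yew ∨ Cedar = Cedar
Jet ∨ Bay = Bay
Cedar ∨ Nim = Nim
Bay ∧ Nim = Nim
Cedar ∨ Nim = Nim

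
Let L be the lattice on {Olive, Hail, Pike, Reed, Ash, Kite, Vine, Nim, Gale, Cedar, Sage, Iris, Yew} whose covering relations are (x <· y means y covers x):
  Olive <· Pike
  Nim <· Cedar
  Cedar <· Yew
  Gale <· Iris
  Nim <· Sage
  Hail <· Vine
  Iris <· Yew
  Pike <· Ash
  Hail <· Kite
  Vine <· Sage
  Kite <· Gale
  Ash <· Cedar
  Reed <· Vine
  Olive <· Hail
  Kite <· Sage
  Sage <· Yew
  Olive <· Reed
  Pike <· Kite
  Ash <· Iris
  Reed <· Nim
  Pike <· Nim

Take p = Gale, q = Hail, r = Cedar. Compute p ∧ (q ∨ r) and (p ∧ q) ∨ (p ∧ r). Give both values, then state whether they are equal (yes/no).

Gale; Kite; no

q ∨ r = Yew, so p ∧ (q ∨ r) = Gale ∧ Yew = Gale.
p ∧ q = Hail and p ∧ r = Pike, so (p ∧ q) ∨ (p ∧ r) = Hail ∨ Pike = Kite.
Equal: no.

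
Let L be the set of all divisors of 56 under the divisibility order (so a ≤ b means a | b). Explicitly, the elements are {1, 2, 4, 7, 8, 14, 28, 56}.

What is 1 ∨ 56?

56

In the divisibility order, the join is the least common multiple: lcm(1, 56) = 56.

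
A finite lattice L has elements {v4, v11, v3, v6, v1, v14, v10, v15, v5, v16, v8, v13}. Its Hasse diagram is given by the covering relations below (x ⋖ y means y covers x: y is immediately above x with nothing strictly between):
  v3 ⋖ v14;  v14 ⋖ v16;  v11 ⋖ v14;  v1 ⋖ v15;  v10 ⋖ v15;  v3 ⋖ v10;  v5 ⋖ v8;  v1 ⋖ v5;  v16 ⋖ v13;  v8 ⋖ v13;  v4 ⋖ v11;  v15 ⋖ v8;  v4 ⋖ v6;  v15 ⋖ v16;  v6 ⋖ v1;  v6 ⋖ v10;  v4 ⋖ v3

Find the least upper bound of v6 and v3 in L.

v10

Common upper bounds of {v6, v3}: v10, v13, v15, v16, v8.
The least among these is v10.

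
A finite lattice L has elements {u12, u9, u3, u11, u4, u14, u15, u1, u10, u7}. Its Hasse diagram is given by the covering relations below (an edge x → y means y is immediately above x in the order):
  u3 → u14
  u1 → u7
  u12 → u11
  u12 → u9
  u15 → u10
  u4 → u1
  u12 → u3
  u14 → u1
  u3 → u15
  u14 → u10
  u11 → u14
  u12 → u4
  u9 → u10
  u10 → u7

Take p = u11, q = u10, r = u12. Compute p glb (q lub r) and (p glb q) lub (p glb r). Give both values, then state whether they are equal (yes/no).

u11; u11; yes

q lub r = u10, so p glb (q lub r) = u11 glb u10 = u11.
p glb q = u11 and p glb r = u12, so (p glb q) lub (p glb r) = u11 lub u12 = u11.
Equal: yes.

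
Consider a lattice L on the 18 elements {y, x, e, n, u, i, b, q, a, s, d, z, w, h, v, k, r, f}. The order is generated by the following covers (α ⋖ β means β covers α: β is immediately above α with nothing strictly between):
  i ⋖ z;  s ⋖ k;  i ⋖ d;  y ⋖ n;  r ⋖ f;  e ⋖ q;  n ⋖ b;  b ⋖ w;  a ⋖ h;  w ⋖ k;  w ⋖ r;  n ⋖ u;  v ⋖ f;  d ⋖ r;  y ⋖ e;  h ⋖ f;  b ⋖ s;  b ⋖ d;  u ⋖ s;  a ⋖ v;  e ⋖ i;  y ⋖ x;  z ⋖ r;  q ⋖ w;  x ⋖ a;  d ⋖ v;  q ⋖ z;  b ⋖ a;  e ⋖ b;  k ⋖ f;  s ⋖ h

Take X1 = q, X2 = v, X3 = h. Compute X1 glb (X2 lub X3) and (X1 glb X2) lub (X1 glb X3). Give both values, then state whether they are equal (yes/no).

X2 lub X3 = f, so X1 glb (X2 lub X3) = q glb f = q.
X1 glb X2 = e and X1 glb X3 = e, so (X1 glb X2) lub (X1 glb X3) = e lub e = e.
Equal: no.

q; e; no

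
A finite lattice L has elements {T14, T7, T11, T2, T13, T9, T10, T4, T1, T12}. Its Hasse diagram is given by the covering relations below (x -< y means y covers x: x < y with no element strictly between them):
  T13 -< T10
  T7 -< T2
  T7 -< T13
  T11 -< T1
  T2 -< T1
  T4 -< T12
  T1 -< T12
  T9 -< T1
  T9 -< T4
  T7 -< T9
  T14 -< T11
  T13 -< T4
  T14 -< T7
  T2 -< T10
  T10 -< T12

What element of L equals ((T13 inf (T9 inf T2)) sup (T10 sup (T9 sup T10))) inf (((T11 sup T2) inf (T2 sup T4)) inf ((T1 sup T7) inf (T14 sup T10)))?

T2

T9 ∧ T2 = T7
T13 ∧ T7 = T7
T9 ∨ T10 = T12
T10 ∨ T12 = T12
T7 ∨ T12 = T12
T11 ∨ T2 = T1
T2 ∨ T4 = T12
T1 ∧ T12 = T1
T1 ∨ T7 = T1
T14 ∨ T10 = T10
T1 ∧ T10 = T2
T1 ∧ T2 = T2
T12 ∧ T2 = T2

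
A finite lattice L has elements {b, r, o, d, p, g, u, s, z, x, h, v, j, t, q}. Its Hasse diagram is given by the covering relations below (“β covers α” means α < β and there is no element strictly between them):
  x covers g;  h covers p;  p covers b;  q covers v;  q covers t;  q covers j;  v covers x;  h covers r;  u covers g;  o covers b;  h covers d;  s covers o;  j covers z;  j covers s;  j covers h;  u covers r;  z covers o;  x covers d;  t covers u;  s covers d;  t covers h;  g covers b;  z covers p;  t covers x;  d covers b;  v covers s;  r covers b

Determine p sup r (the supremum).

h

Common upper bounds of {p, r}: h, j, q, t.
The least among these is h.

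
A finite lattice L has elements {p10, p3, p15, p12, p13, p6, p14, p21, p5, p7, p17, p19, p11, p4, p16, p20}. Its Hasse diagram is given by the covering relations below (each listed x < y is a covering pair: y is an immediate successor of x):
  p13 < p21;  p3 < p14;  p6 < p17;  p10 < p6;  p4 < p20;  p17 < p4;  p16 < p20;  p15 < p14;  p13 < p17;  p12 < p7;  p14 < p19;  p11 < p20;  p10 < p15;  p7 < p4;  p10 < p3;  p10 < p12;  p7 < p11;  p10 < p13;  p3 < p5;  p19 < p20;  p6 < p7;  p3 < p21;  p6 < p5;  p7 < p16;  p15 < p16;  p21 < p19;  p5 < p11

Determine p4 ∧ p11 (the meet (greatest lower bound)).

p7

Common lower bounds of {p4, p11}: p10, p12, p6, p7.
The greatest among these is p7.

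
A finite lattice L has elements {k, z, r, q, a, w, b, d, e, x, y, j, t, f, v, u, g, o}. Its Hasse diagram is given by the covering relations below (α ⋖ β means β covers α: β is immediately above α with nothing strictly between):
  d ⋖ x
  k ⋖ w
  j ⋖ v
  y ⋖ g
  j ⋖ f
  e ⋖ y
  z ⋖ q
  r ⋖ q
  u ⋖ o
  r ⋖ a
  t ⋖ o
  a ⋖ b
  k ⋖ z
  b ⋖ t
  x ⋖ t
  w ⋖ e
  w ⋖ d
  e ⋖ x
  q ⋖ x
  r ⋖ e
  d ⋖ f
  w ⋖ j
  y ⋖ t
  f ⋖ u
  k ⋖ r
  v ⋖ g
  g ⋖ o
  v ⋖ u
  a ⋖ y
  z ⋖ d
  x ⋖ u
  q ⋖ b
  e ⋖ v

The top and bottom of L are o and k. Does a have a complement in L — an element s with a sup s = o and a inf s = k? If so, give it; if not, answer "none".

f

Need s with a ∨ s = o and a ∧ s = k.
Checking each element gives: f.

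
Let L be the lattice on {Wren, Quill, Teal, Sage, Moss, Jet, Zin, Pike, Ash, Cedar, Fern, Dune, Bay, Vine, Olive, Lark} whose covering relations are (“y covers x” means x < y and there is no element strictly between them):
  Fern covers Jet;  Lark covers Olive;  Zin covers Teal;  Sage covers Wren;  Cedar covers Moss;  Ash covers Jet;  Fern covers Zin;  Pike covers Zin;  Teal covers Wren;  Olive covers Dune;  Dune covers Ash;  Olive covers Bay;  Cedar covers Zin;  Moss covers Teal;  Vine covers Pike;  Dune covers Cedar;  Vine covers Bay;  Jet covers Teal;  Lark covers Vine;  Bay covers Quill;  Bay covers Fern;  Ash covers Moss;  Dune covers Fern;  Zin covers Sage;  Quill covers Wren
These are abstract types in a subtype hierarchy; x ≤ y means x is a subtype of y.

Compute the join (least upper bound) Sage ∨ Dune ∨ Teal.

Dune

Common upper bounds of {Sage, Dune, Teal}: Dune, Lark, Olive.
The least among these is Dune.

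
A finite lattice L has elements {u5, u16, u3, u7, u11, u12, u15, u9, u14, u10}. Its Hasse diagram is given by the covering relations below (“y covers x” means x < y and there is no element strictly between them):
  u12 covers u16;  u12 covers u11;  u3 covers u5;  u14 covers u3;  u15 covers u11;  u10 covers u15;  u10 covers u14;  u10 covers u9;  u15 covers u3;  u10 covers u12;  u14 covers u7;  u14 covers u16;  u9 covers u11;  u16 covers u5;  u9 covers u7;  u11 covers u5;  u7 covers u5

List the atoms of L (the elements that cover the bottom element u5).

The atoms are exactly the elements that cover u5: u11, u16, u3, u7.

u11, u16, u3, u7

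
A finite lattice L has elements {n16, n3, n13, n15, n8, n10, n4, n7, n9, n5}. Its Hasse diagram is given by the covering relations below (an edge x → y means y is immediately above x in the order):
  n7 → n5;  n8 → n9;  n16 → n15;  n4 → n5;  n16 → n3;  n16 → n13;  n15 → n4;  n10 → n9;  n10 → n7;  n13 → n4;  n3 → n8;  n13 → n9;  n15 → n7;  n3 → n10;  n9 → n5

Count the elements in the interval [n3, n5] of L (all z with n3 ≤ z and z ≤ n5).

The interval [n3, n5] = {n10, n3, n5, n7, n8, n9}, which has 6 elements.

6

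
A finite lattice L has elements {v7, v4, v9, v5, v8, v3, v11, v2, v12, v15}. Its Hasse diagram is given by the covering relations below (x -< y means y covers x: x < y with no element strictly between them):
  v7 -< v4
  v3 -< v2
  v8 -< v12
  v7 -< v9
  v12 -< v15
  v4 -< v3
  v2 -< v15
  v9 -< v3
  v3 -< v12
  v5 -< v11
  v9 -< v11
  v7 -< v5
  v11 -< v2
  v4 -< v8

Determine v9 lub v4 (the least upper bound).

v3

Common upper bounds of {v9, v4}: v12, v15, v2, v3.
The least among these is v3.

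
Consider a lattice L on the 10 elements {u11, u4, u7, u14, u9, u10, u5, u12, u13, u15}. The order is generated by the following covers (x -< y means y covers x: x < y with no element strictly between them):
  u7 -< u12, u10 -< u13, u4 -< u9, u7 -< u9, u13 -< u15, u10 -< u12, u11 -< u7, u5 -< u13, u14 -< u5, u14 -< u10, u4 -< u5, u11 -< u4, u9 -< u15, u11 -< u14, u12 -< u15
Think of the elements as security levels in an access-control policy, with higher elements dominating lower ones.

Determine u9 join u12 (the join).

u15

Common upper bounds of {u9, u12}: u15.
The least among these is u15.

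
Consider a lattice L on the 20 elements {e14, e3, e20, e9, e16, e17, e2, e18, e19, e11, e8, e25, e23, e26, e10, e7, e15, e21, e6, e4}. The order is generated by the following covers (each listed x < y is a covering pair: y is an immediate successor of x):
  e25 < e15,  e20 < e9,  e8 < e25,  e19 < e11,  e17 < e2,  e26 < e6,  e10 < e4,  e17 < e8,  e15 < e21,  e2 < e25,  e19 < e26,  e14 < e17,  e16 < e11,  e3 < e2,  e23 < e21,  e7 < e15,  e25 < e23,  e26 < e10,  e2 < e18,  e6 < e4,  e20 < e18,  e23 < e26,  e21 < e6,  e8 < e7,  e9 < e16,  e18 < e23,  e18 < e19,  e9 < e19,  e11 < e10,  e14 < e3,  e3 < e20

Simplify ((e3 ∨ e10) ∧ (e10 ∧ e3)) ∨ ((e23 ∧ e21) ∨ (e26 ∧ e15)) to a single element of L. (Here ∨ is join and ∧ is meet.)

e23

e3 ∨ e10 = e10
e10 ∧ e3 = e3
e10 ∧ e3 = e3
e23 ∧ e21 = e23
e26 ∧ e15 = e25
e23 ∨ e25 = e23
e3 ∨ e23 = e23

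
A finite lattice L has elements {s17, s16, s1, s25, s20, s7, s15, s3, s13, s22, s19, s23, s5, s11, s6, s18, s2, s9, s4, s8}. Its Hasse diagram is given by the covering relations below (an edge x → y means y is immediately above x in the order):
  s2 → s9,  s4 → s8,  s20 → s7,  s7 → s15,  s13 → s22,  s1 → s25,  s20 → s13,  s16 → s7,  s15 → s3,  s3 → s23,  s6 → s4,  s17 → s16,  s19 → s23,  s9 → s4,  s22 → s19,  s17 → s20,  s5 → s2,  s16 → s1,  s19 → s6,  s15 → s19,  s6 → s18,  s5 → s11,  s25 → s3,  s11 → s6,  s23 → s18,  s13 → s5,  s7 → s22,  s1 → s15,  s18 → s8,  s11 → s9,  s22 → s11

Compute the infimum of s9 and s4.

Common lower bounds of {s9, s4}: s11, s13, s16, s17, s2, s20, s22, s5, s7, s9.
The greatest among these is s9.

s9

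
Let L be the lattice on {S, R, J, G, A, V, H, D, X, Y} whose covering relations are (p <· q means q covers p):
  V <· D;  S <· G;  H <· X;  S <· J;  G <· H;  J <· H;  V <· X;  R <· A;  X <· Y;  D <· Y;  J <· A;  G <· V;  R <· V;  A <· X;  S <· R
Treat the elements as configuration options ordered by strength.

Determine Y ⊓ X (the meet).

X

Common lower bounds of {Y, X}: A, G, H, J, R, S, V, X.
The greatest among these is X.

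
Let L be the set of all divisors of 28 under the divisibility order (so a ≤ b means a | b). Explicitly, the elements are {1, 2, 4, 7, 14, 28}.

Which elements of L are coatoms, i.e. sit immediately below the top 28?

The coatoms are exactly the elements covered by 28: 14, 4.

14, 4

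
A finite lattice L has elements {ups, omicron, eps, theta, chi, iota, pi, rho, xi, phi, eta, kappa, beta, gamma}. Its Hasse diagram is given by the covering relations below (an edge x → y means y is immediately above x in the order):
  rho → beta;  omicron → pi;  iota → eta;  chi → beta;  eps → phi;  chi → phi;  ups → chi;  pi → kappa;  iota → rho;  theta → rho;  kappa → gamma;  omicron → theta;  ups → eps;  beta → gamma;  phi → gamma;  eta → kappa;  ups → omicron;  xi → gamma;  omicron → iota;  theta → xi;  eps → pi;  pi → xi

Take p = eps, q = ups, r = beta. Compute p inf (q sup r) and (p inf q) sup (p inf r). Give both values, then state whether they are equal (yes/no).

q sup r = beta, so p inf (q sup r) = eps inf beta = ups.
p inf q = ups and p inf r = ups, so (p inf q) sup (p inf r) = ups sup ups = ups.
Equal: yes.

ups; ups; yes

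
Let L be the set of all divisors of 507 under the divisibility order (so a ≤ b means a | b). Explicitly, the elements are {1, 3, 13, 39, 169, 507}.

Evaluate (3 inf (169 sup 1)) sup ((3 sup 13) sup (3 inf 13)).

39

169 ∨ 1 = 169
3 ∧ 169 = 1
3 ∨ 13 = 39
3 ∧ 13 = 1
39 ∨ 1 = 39
1 ∨ 39 = 39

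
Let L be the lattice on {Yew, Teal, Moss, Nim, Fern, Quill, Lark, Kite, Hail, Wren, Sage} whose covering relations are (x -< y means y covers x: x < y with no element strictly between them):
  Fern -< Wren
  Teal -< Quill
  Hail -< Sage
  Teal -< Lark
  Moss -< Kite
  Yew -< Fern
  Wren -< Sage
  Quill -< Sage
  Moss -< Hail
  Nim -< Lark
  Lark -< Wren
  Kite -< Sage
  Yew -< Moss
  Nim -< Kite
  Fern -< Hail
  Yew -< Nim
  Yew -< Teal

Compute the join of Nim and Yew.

Common upper bounds of {Nim, Yew}: Kite, Lark, Nim, Sage, Wren.
The least among these is Nim.

Nim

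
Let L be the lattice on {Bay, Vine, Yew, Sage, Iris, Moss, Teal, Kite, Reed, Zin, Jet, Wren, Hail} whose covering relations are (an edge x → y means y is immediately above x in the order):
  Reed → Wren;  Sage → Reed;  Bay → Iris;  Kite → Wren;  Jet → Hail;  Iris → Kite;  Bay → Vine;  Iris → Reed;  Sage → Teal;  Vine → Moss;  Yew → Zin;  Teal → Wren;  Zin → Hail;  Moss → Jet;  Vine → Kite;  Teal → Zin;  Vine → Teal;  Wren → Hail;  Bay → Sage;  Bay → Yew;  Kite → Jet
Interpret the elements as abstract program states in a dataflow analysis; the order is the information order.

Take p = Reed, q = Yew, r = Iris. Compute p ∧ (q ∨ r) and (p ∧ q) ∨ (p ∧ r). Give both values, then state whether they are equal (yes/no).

q ∨ r = Hail, so p ∧ (q ∨ r) = Reed ∧ Hail = Reed.
p ∧ q = Bay and p ∧ r = Iris, so (p ∧ q) ∨ (p ∧ r) = Bay ∨ Iris = Iris.
Equal: no.

Reed; Iris; no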